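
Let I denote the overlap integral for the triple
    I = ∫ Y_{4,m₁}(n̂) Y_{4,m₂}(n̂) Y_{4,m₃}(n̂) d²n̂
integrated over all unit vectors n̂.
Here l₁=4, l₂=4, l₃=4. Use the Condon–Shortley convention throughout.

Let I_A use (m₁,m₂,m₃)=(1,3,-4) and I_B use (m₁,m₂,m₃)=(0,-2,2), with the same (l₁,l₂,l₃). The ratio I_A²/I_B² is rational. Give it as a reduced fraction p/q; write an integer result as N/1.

490/121

Same 4,4,4: normalisation and zero-m 3j drop out of the ratio.
A: Δ: 4! 4! 4! / 13! → 1/450450; sum: t=3:−1/3456 = -1/3456; 3j²(4 4 4; 1 3 -4) = Δ·Π!·Σ² = 35/1287  (sign -1)
B: Δ: 4! 4! 4! / 13! → 1/450450; sum: t=0:+1/2304 t=1:−1/216 t=2:+1/384 = -11/6912; 3j²(4 4 4; 0 -2 2) = Δ·Π!·Σ² = 11/1638  (sign -1)
I_A²/I_B² = (35/1287)/(11/1638) = 490/121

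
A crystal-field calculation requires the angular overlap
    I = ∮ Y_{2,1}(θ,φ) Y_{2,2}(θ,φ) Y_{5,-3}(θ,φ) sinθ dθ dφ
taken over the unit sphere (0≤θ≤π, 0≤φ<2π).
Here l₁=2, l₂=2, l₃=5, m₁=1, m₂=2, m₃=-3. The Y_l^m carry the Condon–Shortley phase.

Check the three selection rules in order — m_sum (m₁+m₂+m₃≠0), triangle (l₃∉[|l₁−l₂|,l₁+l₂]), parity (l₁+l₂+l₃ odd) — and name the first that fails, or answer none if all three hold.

triangle

azimuthal sum: 1 + 2 − 3 = 0  ✓
l₃ must lie in [0,4]; have l₃=5  ✗
L = 2 + 2 + 5 = 9 (odd)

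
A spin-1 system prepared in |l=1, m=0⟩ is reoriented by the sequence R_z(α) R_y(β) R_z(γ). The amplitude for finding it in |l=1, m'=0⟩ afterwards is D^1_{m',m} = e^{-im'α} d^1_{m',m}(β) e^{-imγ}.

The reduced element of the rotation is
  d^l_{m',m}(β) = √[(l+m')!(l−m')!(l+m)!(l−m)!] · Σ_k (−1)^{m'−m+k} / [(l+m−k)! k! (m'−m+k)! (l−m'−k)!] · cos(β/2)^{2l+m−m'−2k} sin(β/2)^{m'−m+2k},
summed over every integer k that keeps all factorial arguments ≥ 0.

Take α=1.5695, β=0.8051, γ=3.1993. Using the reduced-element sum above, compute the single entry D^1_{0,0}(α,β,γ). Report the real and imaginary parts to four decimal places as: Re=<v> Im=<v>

D^1_{0,0}(1.5695,0.8051,3.1993) = e^{-i·0·1.5695}·d^1_{0,0}(0.8051)·e^{-i·0·3.1993}. Compute d first:
With c≡cos(β/2)=0.920065 and s≡sin(β/2)=0.391766, N=[1·1·1·1]^{1/2}=1.000000
Admissible k: 0..1 (factorial args all ≥0)
  k=0: (−1)^0·1.0000/(1)·0.9201^2·0.3918^0 = +0.846520
  k=1: (−1)^1·1.0000/(1)·0.9201^0·0.3918^2 = -0.153480
d^1_{0,0}(0.8051) = +0.846520 -0.153480 = +0.693039
D = (+1.000000+0.000000i)·(+0.693039)·(+1.000000+0.000000i) = +0.693039+0.000000i

Re=0.6930 Im=0.0000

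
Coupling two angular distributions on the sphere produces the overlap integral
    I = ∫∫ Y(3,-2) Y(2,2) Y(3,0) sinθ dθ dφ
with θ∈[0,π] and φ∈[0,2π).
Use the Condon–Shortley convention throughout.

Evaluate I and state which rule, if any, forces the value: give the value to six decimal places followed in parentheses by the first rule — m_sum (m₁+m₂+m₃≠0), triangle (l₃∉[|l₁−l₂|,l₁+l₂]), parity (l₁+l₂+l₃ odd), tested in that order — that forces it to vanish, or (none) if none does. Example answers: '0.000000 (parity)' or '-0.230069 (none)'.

-0.188063 (none)

Rules hold: Σm=0, L=8 even, 1≤3≤5.
N = 7·5·7 = 245
Δ = 2!·4!·2!/9! = 1/3780
Racah Σ t=0..2: t=0:+1/24 t=1:−1/4 t=2:+1/24 = -1/6
⇒ 3j(3 2 3; 0 0 0)² = 4/105, sgn +1
Racah Σ t=2..2: t=2:+1/24 = 1/24
⇒ 3j(3 2 3; -2 2 0)² = 1/21, sgn -1
4πI² = N·(3j₀)²·(3jₘ)² = 4/9
I = -1·√(0.444444/4π) = -0.18806319
No selection rule forces the value: the integral is nonzero (none).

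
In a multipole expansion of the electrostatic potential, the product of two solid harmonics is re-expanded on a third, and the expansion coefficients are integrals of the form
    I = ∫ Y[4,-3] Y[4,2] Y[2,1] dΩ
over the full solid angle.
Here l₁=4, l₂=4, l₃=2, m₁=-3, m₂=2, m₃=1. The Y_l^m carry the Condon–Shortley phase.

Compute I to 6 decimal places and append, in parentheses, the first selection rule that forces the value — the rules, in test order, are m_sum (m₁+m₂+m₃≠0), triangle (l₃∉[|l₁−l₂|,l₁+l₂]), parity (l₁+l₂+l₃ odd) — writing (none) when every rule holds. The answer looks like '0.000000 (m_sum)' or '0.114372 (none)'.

Checks pass: Σm=0; 10 even; l₃=2∈[0,8].
(2·4+1)(2·4+1)(2·2+1) = 405
Δ: 6! 2! 2! / 11! → 1/13860
sum: t=2:+1/192 t=3:−1/36 t=4:+1/192 = -5/288
3j²(4 4 2; 0 0 0) = Δ·Π!·Σ² = 20/693  (sign -1)
sum: t=5:−1/240 t=6:+1/1440 = -1/288
3j²(4 4 2; -3 2 1) = Δ·Π!·Σ² = 5/132  (sign +1)
combine: 4πI² = 405·20/693·5/132 = 375/847
take √, sign -1: I = -0.18770204
No selection rule forces the value: the integral is nonzero (none).

-0.187702 (none)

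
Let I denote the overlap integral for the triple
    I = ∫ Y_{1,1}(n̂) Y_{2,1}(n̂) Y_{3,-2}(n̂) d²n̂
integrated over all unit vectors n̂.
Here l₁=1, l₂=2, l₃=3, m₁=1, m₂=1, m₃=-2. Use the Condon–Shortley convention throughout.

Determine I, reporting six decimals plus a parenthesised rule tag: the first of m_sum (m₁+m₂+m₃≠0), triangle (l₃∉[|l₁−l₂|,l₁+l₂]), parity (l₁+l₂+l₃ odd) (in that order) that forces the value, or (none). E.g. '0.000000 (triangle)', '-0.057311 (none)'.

0.261169 (none)

Rules hold: Σm=0, L=6 even, 1≤3≤3.
N = 3·5·7 = 105
Δ = 0!·2!·4!/7! = 1/105
Racah Σ t=0..0: t=0:+1/4 = 1/4
⇒ 3j(1 2 3; 0 0 0)² = 3/35, sgn -1
Racah Σ t=0..0: t=0:+1/12 = 1/12
⇒ 3j(1 2 3; 1 1 -2)² = 2/21, sgn -1
4πI² = N·(3j₀)²·(3jₘ)² = 6/7
I = +1·√(0.857143/4π) = 0.26116903
No selection rule forces the value: the integral is nonzero (none).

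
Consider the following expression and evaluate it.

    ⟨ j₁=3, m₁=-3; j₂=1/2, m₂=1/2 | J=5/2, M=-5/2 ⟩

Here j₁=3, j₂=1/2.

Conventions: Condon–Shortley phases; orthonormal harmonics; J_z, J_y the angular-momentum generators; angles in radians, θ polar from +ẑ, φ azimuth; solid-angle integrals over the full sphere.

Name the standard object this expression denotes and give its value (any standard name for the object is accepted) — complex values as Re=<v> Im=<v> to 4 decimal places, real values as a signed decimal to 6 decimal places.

This is a Clebsch–Gordan (vector-coupling) coefficient.
j₁+j₂−J=1  J+j₁−j₂=5  J−j₁+j₂=0  j₁+j₂+J+1=7
(j₁±m₁, j₂±m₂, J±M) = (0,6,1,0,0,5)
P² = 86400/7
sum k=1..1:
  [1] −1/120 = -1/120
S = -1/120
C² = P²·S² = 6/7 ; C = -0.925820

Clebsch–Gordan coefficient, −√(6/7) ≈ -0.925820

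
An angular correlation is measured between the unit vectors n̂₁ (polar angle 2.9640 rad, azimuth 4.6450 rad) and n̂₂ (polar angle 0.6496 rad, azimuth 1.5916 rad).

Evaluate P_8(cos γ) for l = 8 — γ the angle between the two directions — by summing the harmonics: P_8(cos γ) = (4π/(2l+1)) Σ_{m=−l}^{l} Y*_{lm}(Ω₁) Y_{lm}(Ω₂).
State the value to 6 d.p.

Expand P_8 via completeness: Σ_{m} conj(Y_{8,m}) at Ω₁ times Y_{8,m} at Ω₂ —
  m=-8: Y*=+0.000000-0.000000i  Y=+0.009108-0.001530i  product +0.000000-0.000000i
  m=-7: Y*=-0.000005-0.000010i  Y=+0.007057+0.048120i  product +0.000000-0.000000i
  m=-6: Y*=-0.000142+0.000061i  Y=-0.155694+0.019536i  product +0.000021-0.000012i
  m=-5: Y*=+0.000525+0.001499i  Y=-0.035449-0.339568i  product +0.000490-0.000231i
  m=-4: Y*=+0.011693-0.003231i  Y=+0.480627-0.040088i  product +0.005491-0.002021i
  m=-3: Y*=-0.013720-0.066936i  Y=+0.021078+0.337283i  product +0.022287-0.006038i
  m=-2: Y*=-0.267148+0.036225i  Y=+0.131150-0.005460i  product -0.034839+0.006210i
  m=-1: Y*=+0.043889+0.650289i  Y=+0.008545+0.410675i  product -0.266683+0.023581i
  m=+0: Y*=+0.590097-0.000000i  Y=+0.001965+0.000000i  product +0.001159+0.000000i
  m=+1: Y*=-0.043889+0.650289i  Y=-0.008545+0.410675i  product -0.266683-0.023581i
  m=+2: Y*=-0.267148-0.036225i  Y=+0.131150+0.005460i  product -0.034839-0.006210i
  m=+3: Y*=+0.013720-0.066936i  Y=-0.021078+0.337283i  product +0.022287+0.006038i
  m=+4: Y*=+0.011693+0.003231i  Y=+0.480627+0.040088i  product +0.005491+0.002021i
  m=+5: Y*=-0.000525+0.001499i  Y=+0.035449-0.339568i  product +0.000490+0.000231i
  m=+6: Y*=-0.000142-0.000061i  Y=-0.155694-0.019536i  product +0.000021+0.000012i
  m=+7: Y*=+0.000005-0.000010i  Y=-0.007057+0.048120i  product +0.000000+0.000000i
  m=+8: Y*=+0.000000+0.000000i  Y=+0.009108+0.001530i  product +0.000000+0.000000i
Total Σ_m = -0.545304+0.000000i. Multiply by 0.739198: -0.403088+0.000000i. P_8(cos γ) = -0.403088

-0.403088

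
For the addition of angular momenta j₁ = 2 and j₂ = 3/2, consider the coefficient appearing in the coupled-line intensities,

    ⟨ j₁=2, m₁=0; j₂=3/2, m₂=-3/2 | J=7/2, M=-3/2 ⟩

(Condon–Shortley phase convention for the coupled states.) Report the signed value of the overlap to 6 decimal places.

+0.534522  (= +√(2/7))

j₁+j₂−J=0  J+j₁−j₂=4  J−j₁+j₂=3  j₁+j₂+J+1=8
(j₁±m₁, j₂±m₂, J±M) = (2,2,0,3,2,5)
P² = 1152/7
sum k=0..0:
  [0] +1/24 = 1/24
S = 1/24
C² = P²·S² = 2/7 ; C = +0.534522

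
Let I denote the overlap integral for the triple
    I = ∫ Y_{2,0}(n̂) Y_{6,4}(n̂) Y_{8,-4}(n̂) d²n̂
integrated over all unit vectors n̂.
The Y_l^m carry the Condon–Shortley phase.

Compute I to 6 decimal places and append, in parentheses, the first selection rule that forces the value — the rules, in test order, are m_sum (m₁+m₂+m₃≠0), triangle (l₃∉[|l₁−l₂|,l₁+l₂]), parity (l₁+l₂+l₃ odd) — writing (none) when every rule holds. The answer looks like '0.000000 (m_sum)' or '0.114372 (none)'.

0.168874 (none)

Checks pass: Σm=0; 16 even; l₃=8∈[4,8].
(2·2+1)(2·6+1)(2·8+1) = 1105
Δ: 0! 4! 12! / 17! → 1/30940
sum: t=0:+1/2073600 = 1/2073600
3j²(2 6 8; 0 0 0) = Δ·Π!·Σ² = 28/1105  (sign +1)
sum: t=0:+1/29030400 = 1/29030400
3j²(2 6 8; 0 4 -4) = Δ·Π!·Σ² = 99/7735  (sign +1)
combine: 4πI² = 1105·28/1105·99/7735 = 396/1105
take √, sign +1: I = 0.16887351
No selection rule forces the value: the integral is nonzero (none).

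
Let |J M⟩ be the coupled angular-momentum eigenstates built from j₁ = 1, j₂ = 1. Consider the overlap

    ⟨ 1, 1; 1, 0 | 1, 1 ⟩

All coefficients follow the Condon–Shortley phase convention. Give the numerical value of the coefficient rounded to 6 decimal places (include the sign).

√[3·1!1!1!/4! · 2!0!1!1!2!0!] = √(1/2)
  +(−1)^0/∏(0,1,0,1,1,0)! = 1  (running 1)
⟨..|..⟩ = √(1/2)·(1) = +0.707107

+0.707107  (= +√(1/2))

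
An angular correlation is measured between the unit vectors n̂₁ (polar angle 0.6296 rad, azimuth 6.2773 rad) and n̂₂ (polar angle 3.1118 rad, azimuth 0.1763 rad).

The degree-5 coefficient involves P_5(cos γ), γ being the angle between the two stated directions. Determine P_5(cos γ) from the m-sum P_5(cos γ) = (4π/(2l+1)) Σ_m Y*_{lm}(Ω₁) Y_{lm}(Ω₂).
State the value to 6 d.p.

Expand P_5 via completeness: Σ_{m} conj(Y_{5,m}) at Ω₁ times Y_{5,m} at Ω₂ —
  term(m=-5) = (0.000000, -0.000000)   from Y*(Ω₁)=(0.032838, -0.000967), Y(Ω₂)=(0.000000, -0.000000)
  term(m=-4) = (-0.000000, 0.000000)   from Y*(Ω₁)=(0.142564, -0.003357), Y(Ω₂)=(-0.000001, 0.000001)
  term(m=-3) = (0.000022, -0.000013)   from Y*(Ω₁)=(0.344567, -0.006084), Y(Ω₂)=(0.000063, -0.000037)
  term(m=-2) = (-0.001279, 0.000488)   from Y*(Ω₁)=(0.455840, -0.005366), Y(Ω₂)=(-0.002818, 0.001037)
  term(m=-1) = (0.011522, -0.002123)   from Y*(Ω₁)=(0.153975, -0.000906), Y(Ω₂)=(0.074909, -0.013345)
  term(m=+0) = (0.337585, 0.000000)   from Y*(Ω₁)=(-0.363235, -0.000000), Y(Ω₂)=(-0.929384, 0.000000)
  term(m=+1) = (0.011522, 0.002123)   from Y*(Ω₁)=(-0.153975, -0.000906), Y(Ω₂)=(-0.074909, -0.013345)
  term(m=+2) = (-0.001279, -0.000488)   from Y*(Ω₁)=(0.455840, 0.005366), Y(Ω₂)=(-0.002818, -0.001037)
  term(m=+3) = (0.000022, 0.000013)   from Y*(Ω₁)=(-0.344567, -0.006084), Y(Ω₂)=(-0.000063, -0.000037)
  term(m=+4) = (-0.000000, -0.000000)   from Y*(Ω₁)=(0.142564, 0.003357), Y(Ω₂)=(-0.000001, -0.000001)
  term(m=+5) = (0.000000, 0.000000)   from Y*(Ω₁)=(-0.032838, -0.000967), Y(Ω₂)=(-0.000000, -0.000000)
Total Σ_m = (0.358114, 0.000000). Multiply by 1.142397: (0.409109, 0.000000). P_5(cos γ) = 0.409109

0.409109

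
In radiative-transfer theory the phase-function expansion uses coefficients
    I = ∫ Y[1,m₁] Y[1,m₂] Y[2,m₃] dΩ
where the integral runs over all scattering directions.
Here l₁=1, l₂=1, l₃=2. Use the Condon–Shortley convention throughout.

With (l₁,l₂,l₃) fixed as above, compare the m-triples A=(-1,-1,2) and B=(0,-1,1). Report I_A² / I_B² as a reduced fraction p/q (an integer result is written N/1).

2/1

l's match ⇒ only the (l;m) 3-j factors differ between A and B.
A: triangle coeff Δ(1,1,2) = 1/30; Σ_t [0,0]: t=0:+1/4 = 1/4; (3j)²=1/5 [(1 1 2; -1 -1 2)], sign=+1
B: triangle coeff Δ(1,1,2) = 1/30; Σ_t [0,0]: t=0:+1/2 = 1/2; (3j)²=1/10 [(1 1 2; 0 -1 1)], sign=-1
I_A²/I_B² = (1/5)/(1/10) = 2/1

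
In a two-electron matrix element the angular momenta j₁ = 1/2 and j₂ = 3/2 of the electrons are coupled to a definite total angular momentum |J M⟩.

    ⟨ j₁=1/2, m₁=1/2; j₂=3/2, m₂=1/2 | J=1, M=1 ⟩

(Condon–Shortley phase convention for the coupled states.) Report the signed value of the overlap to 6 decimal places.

+√(1/4) = +0.500000

triangle: 1!×0!×2!/4! = 2/24
(j±m)!: 1!×0!×2!×1!×2!×0! = 4
prefactor² = (2J+1)×Δ×N² = 1
  k=0: +1/(0!×1!×0!×2!×0!×0!) = 1/2
Σ = 1/2  ⇒  CG² = 1×(1/2)² = 1/4
CG = +√(1/4) = +0.500000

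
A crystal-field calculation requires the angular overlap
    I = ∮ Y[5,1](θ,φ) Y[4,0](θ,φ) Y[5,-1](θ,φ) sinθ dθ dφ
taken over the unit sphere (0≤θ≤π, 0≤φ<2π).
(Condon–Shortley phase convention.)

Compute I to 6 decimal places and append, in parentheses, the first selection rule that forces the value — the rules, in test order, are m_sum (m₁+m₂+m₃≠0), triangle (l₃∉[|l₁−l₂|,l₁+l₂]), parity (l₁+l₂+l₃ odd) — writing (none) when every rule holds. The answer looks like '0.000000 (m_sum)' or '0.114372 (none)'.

m-sum 0 ✓  L=14 even ✓  1≤5≤9 ✓
Π(2lᵢ+1) = 11×9×11 = 1089
triangle coeff Δ(5,4,5) = 1/3153150
Σ_t [0,4]: t=0:+1/69120 t=1:−1/1728 t=2:+1/576 t=3:−1/1728 t=4:+1/69120 = 7/11520
(3j)²=2/143 [(5 4 5; 0 0 0)], sign=-1
Σ_t [0,4]: t=0:+1/27648 t=1:−1/1296 t=2:+1/768 t=3:−1/4320 t=4:+1/414720 = 7/20736
(3j)²=8/1287 [(5 4 5; 1 0 -1)], sign=+1
⇒ 4πI² = 16/169
I = (-1)√(16/169/(4π)) = -0.08679840
No selection rule forces the value: the integral is nonzero (none).

-0.086798 (none)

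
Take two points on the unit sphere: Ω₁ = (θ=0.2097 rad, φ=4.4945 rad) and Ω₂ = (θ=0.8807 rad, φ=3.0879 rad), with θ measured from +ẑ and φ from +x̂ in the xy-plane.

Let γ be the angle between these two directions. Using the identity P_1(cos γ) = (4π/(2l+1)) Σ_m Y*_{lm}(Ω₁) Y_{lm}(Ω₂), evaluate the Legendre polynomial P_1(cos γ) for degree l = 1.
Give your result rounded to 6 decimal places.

0.648906

Term-by-term m-sum for l=1 (normalisation 4π/3 = 4.188790):
  [-1]  conj(Y_{1,-1})(Ω₁) = -0.01555 - 0.07022j ; Y_{1,-1}(Ω₂) = -0.26606 - 0.01430j ; Δ = 0.00313 + 0.01890j
  [+0]  conj(Y_{1,0})(Ω₁) = 0.47790 + 0.00000j ; Y_{1,0}(Ω₂) = 0.31105 + 0.00000j ; Δ = 0.14865 + 0.00000j
  [+1]  conj(Y_{1,1})(Ω₁) = 0.01555 - 0.07022j ; Y_{1,1}(Ω₂) = 0.26606 - 0.01430j ; Δ = 0.00313 - 0.01890j
Accumulated sum 0.15491 + 0.00000j; after 4π/(2l+1) scaling, 0.64891 + 0.00000j ⇒ P_1 = 0.648906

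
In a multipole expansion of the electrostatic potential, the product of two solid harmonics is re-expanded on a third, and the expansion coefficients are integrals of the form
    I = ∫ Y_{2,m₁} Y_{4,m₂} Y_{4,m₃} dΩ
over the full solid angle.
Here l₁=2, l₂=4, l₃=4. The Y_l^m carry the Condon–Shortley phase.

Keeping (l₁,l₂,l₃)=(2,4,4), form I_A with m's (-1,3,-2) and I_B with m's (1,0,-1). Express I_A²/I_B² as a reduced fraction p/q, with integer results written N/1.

35/2

Shared (l₁,l₂,l₃)=(2,4,4): N and (l;000)² cancel in I_A²/I_B².
A: Δ = 2!·2!·6!/11! = 1/13860; Racah Σ t=1..2: t=1:−1/1440 t=2:+1/240 = 1/288; ⇒ 3j(2 4 4; -1 3 -2)² = 5/132, sgn +1
B: Δ = 2!·2!·6!/11! = 1/13860; Racah Σ t=0..1: t=0:+1/96 t=1:−1/72 = -1/288; ⇒ 3j(2 4 4; 1 0 -1)² = 1/462, sgn +1
I_A²/I_B² = (5/132)/(1/462) = 35/2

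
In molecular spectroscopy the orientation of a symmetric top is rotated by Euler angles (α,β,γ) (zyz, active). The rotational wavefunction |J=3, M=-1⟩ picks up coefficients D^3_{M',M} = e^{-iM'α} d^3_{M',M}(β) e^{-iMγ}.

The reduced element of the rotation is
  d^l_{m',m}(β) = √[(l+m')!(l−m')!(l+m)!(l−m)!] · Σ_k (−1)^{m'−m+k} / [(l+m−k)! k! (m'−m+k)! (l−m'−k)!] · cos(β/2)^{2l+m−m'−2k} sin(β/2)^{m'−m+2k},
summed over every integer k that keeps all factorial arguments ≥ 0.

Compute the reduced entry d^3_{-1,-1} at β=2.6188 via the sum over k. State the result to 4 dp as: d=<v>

d=0.3160

d^3_{-1,-1}(β=2.6188) via the finite sum:
Half-angle: c=0.258430, s=0.966030. N=√(2·24·2·24)=48.000000
k: max(0,(-1)−(-1))=0 … min(3+(-1),3−(-1))=2
  k=0: (−1)^0·48.0000/(48)·0.2584^6·0.9660^0 = +0.000298
  k=1: (−1)^1·48.0000/(6)·0.2584^4·0.9660^2 = -0.033300
  k=2: (−1)^2·48.0000/(8)·0.2584^2·0.9660^4 = +0.348978
d^3_{-1,-1}(2.6188) = +0.000298 -0.033300 +0.348978 = +0.315977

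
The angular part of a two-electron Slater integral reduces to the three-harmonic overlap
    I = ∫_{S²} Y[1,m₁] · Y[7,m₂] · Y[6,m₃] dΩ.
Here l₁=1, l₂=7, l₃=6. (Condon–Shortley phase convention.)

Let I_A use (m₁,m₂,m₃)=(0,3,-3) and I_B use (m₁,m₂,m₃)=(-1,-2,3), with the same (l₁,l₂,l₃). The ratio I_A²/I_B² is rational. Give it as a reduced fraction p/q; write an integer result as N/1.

4/1

Same 1,7,6: normalisation and zero-m 3j drop out of the ratio.
A: Δ: 2! 0! 12! / 15! → 1/1365; sum: t=1:−1/2177280 = -1/2177280; 3j²(1 7 6; 0 3 -3) = Δ·Π!·Σ² = 8/273  (sign +1)
B: Δ: 2! 0! 12! / 15! → 1/1365; sum: t=2:+1/4354560 = 1/4354560; 3j²(1 7 6; -1 -2 3) = Δ·Π!·Σ² = 2/273  (sign -1)
I_A²/I_B² = (8/273)/(2/273) = 4/1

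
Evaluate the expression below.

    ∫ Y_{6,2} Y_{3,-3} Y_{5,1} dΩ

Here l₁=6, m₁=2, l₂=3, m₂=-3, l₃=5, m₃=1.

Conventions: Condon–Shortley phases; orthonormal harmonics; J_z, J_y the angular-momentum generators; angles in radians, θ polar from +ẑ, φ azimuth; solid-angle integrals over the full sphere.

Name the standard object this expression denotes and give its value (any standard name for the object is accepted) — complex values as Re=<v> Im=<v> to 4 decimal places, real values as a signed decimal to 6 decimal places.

This is a Gaunt coefficient — the integral of a triple product of spherical harmonics over the sphere.
Rules hold: Σm=0, L=14 even, 3≤5≤9.
N = 13·7·11 = 1001
Δ = 4!·8!·2!/15! = 1/675675
Racah Σ t=1..3: t=1:−1/8640 t=2:+1/2304 t=3:−1/8640 = 7/34560
⇒ 3j(6 3 5; 0 0 0)² = 7/429, sgn -1
Racah Σ t=0..0: t=0:+1/27648 = 1/27648
⇒ 3j(6 3 5; 2 -3 1)² = 10/429, sgn +1
4πI² = N·(3j₀)²·(3jₘ)² = 490/1287
I = -1·√(0.38073/4π) = -0.17406195

Gaunt coefficient, -0.174062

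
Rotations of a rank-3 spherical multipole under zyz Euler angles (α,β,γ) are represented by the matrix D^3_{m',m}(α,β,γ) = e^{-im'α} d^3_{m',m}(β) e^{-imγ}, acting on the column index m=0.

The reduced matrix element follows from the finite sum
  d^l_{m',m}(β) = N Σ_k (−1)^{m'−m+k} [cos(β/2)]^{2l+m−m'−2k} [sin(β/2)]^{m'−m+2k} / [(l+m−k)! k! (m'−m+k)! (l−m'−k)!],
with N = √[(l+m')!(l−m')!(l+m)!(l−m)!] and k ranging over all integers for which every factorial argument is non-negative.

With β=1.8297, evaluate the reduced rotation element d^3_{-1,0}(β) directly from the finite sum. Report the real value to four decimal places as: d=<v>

d^3_{-1,0}(β=1.8297) via the finite sum:
Half-angle: c=0.609909, s=0.792471. N=√(2·24·6·6)=41.569219
k∈{1,2,3} keeps every argument non-negative
  k=1: (−1)^0·41.5692/(12)·0.6099^5·0.7925^1 = +0.231687
  k=2: (−1)^1·41.5692/(4)·0.6099^3·0.7925^3 = -1.173433
  k=3: (−1)^2·41.5692/(12)·0.6099^1·0.7925^5 = +0.660348
d^3_{-1,0}(1.8297) = +0.231687 -1.173433 +0.660348 = -0.281398

d=-0.2814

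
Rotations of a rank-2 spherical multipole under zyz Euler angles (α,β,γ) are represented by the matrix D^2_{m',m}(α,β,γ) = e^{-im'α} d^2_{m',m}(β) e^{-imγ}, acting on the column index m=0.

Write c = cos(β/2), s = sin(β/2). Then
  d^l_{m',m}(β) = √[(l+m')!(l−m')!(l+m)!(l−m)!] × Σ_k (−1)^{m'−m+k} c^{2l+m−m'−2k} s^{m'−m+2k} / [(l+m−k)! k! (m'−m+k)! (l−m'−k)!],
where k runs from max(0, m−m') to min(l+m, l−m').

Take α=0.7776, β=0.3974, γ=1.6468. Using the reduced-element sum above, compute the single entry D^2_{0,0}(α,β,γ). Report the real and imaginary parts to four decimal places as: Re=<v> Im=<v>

First d^2_{0,0}(β=0.3974), then the phase factors e^{-i(0)α} and e^{-i(0)γ}:
Half-angle: c=0.980324, s=0.197395. N=√(2·2·2·2)=4.000000
The bounds max(0,m−m')=0 and min(l+m,l−m')=2 give 3 terms
  k=0: (−1)^0·4.0000/(4)·0.9803^4·0.1974^0 = +0.923589
  k=1: (−1)^1·4.0000/(1)·0.9803^2·0.1974^2 = -0.149786
  k=2: (−1)^2·4.0000/(4)·0.9803^0·0.1974^4 = +0.001518
d^2_{0,0}(0.3974) = +0.923589 -0.149786 +0.001518 = +0.775321
Attach z-rotation phases: D = e^{-i(0)(0.7776)}·(+0.775321)·e^{-i(0)(1.6468)} = +0.775321+0.000000i

Re=0.7753 Im=0.0000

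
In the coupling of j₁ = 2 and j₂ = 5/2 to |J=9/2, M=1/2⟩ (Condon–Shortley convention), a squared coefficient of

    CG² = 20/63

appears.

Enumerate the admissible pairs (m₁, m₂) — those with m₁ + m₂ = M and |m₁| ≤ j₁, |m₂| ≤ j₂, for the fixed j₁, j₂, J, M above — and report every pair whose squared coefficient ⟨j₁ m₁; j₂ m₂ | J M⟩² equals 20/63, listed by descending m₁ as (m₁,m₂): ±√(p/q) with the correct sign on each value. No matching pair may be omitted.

(1,-1/2): +√(20/63)

Admissible pairs with m₁+m₂ = M = 1/2: (-2,5/2), (-1,3/2), (0,1/2), (1,-1/2), (2,-3/2)
  (m₁,m₂)=(2,-3/2): CG² = 5/126, CG = +√(5/126)
  (m₁,m₂)=(1,-1/2): CG² = 20/63, CG = +√(20/63)   ← matches the target
  (m₁,m₂)=(0,1/2): CG² = 10/21, CG = +√(10/21)
  (m₁,m₂)=(-1,3/2): CG² = 10/63, CG = +√(10/63)
  (m₁,m₂)=(-2,5/2): CG² = 1/126, CG = +√(1/126)
Pairs with CG² = 20/63: (1,-1/2): +√(20/63)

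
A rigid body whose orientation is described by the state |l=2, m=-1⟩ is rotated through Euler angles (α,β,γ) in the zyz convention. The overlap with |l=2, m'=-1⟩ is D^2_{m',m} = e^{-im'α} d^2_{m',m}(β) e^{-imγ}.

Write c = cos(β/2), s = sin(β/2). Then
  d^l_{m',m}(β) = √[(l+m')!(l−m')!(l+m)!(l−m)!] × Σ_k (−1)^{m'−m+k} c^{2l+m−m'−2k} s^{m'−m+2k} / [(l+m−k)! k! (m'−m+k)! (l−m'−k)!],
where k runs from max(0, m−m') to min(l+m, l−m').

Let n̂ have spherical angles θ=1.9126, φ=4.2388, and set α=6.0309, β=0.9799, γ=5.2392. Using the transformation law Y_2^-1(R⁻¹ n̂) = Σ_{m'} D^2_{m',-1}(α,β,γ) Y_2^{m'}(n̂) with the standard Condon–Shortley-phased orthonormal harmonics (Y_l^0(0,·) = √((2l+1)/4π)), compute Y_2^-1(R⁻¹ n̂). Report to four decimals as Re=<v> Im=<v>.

Re=-0.2428 Im=-0.0889

Need the full column D^2_{m',-1} for m'=−2..2 at α=6.0309, β=0.9799, γ=5.2392.
cos(β/2)=0.882356, sin(β/2)=0.470582
d^2_{-2,-1}: single k=1 term ⇒ +0.646543;  D = +0.014378-0.646383i
d^2_{-1,-1}: k∈[0..1] ⇒ +0.606144 -0.517225 = +0.088919;  D = +0.024105-0.085590i
d^2_{0,-1}: k∈[0..1] ⇒ -0.791850 +0.225229 = -0.566620;  D = -0.284885+0.489795i
d^2_{1,-1}: k∈[0..1] ⇒ +0.517225 -0.049039 = +0.468186;  D = +0.328965-0.333137i
d^2_{2,-1}: single k=0 term ⇒ -0.183899;  D = -0.157787+0.094457i
Y_2^{m'}(θ=1.9126,φ=4.2388) and Σ D·Y over m':
  (+0.0144-0.6464i)·(-0.2002-0.2783i)  (+0.0241-0.0856i)·(+0.1113-0.2171i)  (-0.2849+0.4898i)·(-0.2091+0.0000i)  (+0.3290-0.3331i)·(-0.1113-0.2171i)  (-0.1578+0.0945i)·(-0.2002+0.2783i)
Y_2^-1(R⁻¹ n̂) = -0.242756-0.088930i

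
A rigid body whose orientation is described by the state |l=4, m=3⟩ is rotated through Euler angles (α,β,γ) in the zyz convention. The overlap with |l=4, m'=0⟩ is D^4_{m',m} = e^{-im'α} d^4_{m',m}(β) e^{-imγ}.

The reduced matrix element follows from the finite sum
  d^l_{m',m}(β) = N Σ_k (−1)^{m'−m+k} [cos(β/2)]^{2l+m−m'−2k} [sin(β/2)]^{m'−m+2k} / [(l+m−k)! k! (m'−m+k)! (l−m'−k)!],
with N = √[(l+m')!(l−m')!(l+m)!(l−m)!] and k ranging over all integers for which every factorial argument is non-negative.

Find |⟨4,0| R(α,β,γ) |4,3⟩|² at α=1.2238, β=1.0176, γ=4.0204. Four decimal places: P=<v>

P=0.2291

First d^4_{0,3}(β=1.0176), then the phase factors e^{-i(0)α} and e^{-i(3)γ}:
c=cos(1.017600/2)=0.873330, s=sin(1.017600/2)=0.487130; N=√[24·24·5040·1]=1703.830978
Admissible k: 3..4 (factorial args all ≥0)
  k=3: (−1)^0·1703.8310/(144)·0.8733^5·0.4871^3 = +0.694846
  k=4: (−1)^1·1703.8310/(144)·0.8733^3·0.4871^5 = -0.216183
d^4_{0,3}(1.0176) = +0.694846 -0.216183 = +0.478663
|D^4_{0,3}|² = |d^4_{0,3}(β)|² = (+0.478663)² = 0.229119 (the z-rotation phases have unit modulus)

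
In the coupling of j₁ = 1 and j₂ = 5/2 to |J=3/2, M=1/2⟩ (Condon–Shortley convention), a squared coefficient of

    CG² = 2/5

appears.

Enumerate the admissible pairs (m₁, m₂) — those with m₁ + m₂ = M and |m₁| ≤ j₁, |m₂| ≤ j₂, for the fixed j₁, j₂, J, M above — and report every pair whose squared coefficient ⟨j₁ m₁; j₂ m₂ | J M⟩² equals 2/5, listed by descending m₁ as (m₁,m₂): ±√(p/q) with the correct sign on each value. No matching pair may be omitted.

Admissible pairs with m₁+m₂ = M = 1/2: (-1,3/2), (0,1/2), (1,-1/2)
  (m₁,m₂)=(1,-1/2): CG² = 1/5, CG = +√(1/5)
  (m₁,m₂)=(0,1/2): CG² = 2/5, CG = −√(2/5)   ← matches the target
  (m₁,m₂)=(-1,3/2): CG² = 2/5, CG = +√(2/5)   ← matches the target
Pairs with CG² = 2/5: (0,1/2): −√(2/5); (-1,3/2): +√(2/5)

(0,1/2): −√(2/5); (-1,3/2): +√(2/5)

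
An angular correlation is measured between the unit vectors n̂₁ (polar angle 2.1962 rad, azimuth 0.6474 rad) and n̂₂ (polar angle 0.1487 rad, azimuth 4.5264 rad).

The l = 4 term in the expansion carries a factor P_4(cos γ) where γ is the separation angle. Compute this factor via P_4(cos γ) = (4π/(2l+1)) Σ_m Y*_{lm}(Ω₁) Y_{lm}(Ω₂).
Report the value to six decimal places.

-0.427234

Expand P_4 via completeness: Σ_{m} conj(Y_{4,m}) at Ω₁ times Y_{4,m} at Ω₂ —
  [-4]  conj(Y_{4,-4})(Ω₁) = (-0.162787, 0.100252) ; Y_{4,-4}(Ω₂) = (0.000157, 0.000144) ; Δ = (-0.000040, -0.000008)
  [-3]  conj(Y_{4,-3})(Ω₁) = (0.141710, -0.363845) ; Y_{4,-3}(Ω₂) = (0.002131, -0.003415) ; Δ = (-0.000940, -0.001259)
  [-2]  conj(Y_{4,-2})(Ω₁) = (0.083827, 0.295975) ; Y_{4,-2}(Ω₂) = (-0.039991, -0.015602) ; Δ = (0.001265, -0.013144)
  [-1]  conj(Y_{4,-1})(Ω₁) = (0.107631, 0.081381) ; Y_{4,-1}(Ω₂) = (-0.049302, 0.262015) ; Δ = (-0.026629, 0.024189)
  [+0]  conj(Y_{4,0})(Ω₁) = (-0.335405, -0.000000) ; Y_{4,0}(Ω₂) = (0.755192, 0.000000) ; Δ = (-0.253295, -0.000000)
  [+1]  conj(Y_{4,1})(Ω₁) = (-0.107631, 0.081381) ; Y_{4,1}(Ω₂) = (0.049302, 0.262015) ; Δ = (-0.026629, -0.024189)
  [+2]  conj(Y_{4,2})(Ω₁) = (0.083827, -0.295975) ; Y_{4,2}(Ω₂) = (-0.039991, 0.015602) ; Δ = (0.001265, 0.013144)
  [+3]  conj(Y_{4,3})(Ω₁) = (-0.141710, -0.363845) ; Y_{4,3}(Ω₂) = (-0.002131, -0.003415) ; Δ = (-0.000940, 0.001259)
  [+4]  conj(Y_{4,4})(Ω₁) = (-0.162787, -0.100252) ; Y_{4,4}(Ω₂) = (0.000157, -0.000144) ; Δ = (-0.000040, 0.000008)
Accumulated sum (-0.305984, -0.000000); after 4π/(2l+1) scaling, (-0.427234, -0.000000) ⇒ P_4 = -0.427234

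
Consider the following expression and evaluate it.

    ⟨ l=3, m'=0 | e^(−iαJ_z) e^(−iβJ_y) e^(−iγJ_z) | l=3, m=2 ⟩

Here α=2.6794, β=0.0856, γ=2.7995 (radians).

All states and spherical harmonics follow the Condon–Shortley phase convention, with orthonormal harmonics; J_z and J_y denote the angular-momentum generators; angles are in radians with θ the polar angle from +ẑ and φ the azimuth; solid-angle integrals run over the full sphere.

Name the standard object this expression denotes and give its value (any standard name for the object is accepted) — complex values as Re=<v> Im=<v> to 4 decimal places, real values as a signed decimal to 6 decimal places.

This is a Wigner D-matrix element — the rotation-matrix element ⟨l m'| R(α,β,γ) |l m⟩ in the angular-momentum basis.
First d^3_{0,2}(β=0.0856), then the phase factors e^{-i(0)α} and e^{-i(2)γ}:
c=cos(0.085600/2)=0.999084, s=sin(0.085600/2)=0.042787; N=√[6·6·120·1]=65.726707
k∈{2,3} keeps every argument non-negative
  k=2: (−1)^0·65.7267/(12)·0.9991^4·0.0428^2 = +0.009991
  k=3: (−1)^1·65.7267/(12)·0.9991^2·0.0428^4 = -0.000018
d^3_{0,2}(0.0856) = +0.009991 -0.000018 = +0.009972
Phases: e^{-i·(0)·2.6794}=+1.000000+0.000000i, e^{-i·(2)·2.7995}=+0.774934+0.632042i ⇒ D=+0.007728+0.006303i

Wigner D-matrix element, Re=0.0077 Im=0.0063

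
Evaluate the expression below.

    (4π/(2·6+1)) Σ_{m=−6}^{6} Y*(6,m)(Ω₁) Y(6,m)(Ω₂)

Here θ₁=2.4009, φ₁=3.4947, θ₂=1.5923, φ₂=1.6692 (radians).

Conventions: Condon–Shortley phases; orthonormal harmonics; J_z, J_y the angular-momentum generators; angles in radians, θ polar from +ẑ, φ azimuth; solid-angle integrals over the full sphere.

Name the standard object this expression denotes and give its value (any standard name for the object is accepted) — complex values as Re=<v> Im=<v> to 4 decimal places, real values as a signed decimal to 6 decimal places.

Legendre polynomial (addition theorem), -0.167546

This sum is the spherical-harmonic addition theorem: it equals the Legendre polynomial P_l(cos γ) of the angle γ between the two directions.
Term-by-term m-sum for l=6 (normalisation 4π/13 = 0.966644):
  term(m=-6) = (-0.000936, -0.021984)   from Y*(Ω₁)=(-0.023757, 0.038936), Y(Ω₂)=(-0.400744, 0.268566)
  term(m=-5) = (-0.005938, 0.001819)   from Y*(Ω₁)=(-0.033439, 0.169534), Y(Ω₂)=(0.016979, 0.031678)
  term(m=-4) = (-0.068663, -0.111497)   from Y*(Ω₁)=(0.058230, 0.364610), Y(Ω₂)=(-0.327519, 0.136014)
  term(m=-3) = (-0.012814, 0.013372)   from Y*(Ω₁)=(0.216259, 0.385285), Y(Ω₂)=(0.012196, 0.040105)
  term(m=-2) = (-0.041192, -0.023009)   from Y*(Ω₁)=(0.111195, 0.094846), Y(Ω₂)=(-0.316606, 0.063127)
  term(m=-1) = (0.003539, -0.013592)   from Y*(Ω₁)=(-0.298440, -0.109991), Y(Ω₂)=(0.004338, 0.043945)
  term(m=+0) = (0.078685, 0.000000)   from Y*(Ω₁)=(-0.249979, -0.000000), Y(Ω₂)=(-0.314764, 0.000000)
  term(m=+1) = (0.003539, 0.013592)   from Y*(Ω₁)=(0.298440, -0.109991), Y(Ω₂)=(-0.004338, 0.043945)
  term(m=+2) = (-0.041192, 0.023009)   from Y*(Ω₁)=(0.111195, -0.094846), Y(Ω₂)=(-0.316606, -0.063127)
  term(m=+3) = (-0.012814, -0.013372)   from Y*(Ω₁)=(-0.216259, 0.385285), Y(Ω₂)=(-0.012196, 0.040105)
  term(m=+4) = (-0.068663, 0.111497)   from Y*(Ω₁)=(0.058230, -0.364610), Y(Ω₂)=(-0.327519, -0.136014)
  term(m=+5) = (-0.005938, -0.001819)   from Y*(Ω₁)=(0.033439, 0.169534), Y(Ω₂)=(-0.016979, 0.031678)
  term(m=+6) = (-0.000936, 0.021984)   from Y*(Ω₁)=(-0.023757, -0.038936), Y(Ω₂)=(-0.400744, -0.268566)
Accumulated sum (-0.173328, 0.000000); after 4π/(2l+1) scaling, (-0.167546, 0.000000) ⇒ P_6 = -0.167546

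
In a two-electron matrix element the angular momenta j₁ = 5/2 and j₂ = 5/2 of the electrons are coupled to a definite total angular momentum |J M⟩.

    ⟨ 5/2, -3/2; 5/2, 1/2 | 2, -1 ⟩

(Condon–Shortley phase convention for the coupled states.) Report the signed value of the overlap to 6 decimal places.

triangle: 3!·2!·2!/8! = 24/40320
(j±m)!: 1!·4!·3!·2!·1!·3! = 1728
prefactor² = (2J+1)·Δ·N² = 36/7
  k=2: +1/(2!·1!·2!·1!·0!·1!) = 1/4
  k=3: −1/(3!·0!·1!·0!·1!·2!) = -1/12
Σ = 1/6  ⇒  CG² = 36/7·(1/6)² = 1/7
CG = +√(1/7) = +0.377964

+0.377964  (= +√(1/7))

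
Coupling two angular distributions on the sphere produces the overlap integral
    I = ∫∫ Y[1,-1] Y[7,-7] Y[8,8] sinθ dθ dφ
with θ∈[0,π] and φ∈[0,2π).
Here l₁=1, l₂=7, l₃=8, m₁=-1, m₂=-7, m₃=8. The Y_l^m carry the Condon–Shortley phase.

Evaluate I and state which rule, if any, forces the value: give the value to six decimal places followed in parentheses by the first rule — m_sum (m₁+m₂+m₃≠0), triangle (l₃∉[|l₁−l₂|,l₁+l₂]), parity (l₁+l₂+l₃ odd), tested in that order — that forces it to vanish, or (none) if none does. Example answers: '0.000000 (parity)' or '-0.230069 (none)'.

0.335179 (none)

m-sum 0 ✓  L=16 even ✓  6≤8≤8 ✓
Π(2lᵢ+1) = 3×15×17 = 765
triangle coeff Δ(1,7,8) = 1/2040
Σ_t [0,0]: t=0:+1/25401600 = 1/25401600
(3j)²=8/255 [(1 7 8; 0 0 0)], sign=+1
Σ_t [0,0]: t=0:+1/174356582400 = 1/174356582400
(3j)²=1/17 [(1 7 8; -1 -7 8)], sign=+1
⇒ 4πI² = 24/17
I = (+1)√(24/17/(4π)) = 0.33517856
No selection rule forces the value: the integral is nonzero (none).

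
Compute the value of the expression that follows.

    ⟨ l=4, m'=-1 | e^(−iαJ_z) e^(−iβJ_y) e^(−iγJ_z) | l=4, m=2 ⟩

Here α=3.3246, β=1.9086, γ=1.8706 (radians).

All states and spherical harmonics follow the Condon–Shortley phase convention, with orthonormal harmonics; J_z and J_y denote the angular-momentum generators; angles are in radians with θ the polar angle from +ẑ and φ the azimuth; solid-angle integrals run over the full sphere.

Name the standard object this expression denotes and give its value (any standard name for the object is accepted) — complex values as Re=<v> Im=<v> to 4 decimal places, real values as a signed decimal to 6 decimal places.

This is a Wigner D-matrix element — the rotation-matrix element ⟨l m'| R(α,β,γ) |l m⟩ in the angular-momentum basis.
First d^4_{-1,2}(β=1.9086), then the phase factors e^{-i(-1)α} and e^{-i(2)γ}:
Half-angle: c=0.578180, s=0.815909. N=√(6·120·720·2)=1018.233765
k: max(0,(2)−(-1))=3 … min(4+(2),4−(-1))=5
  k=3: (−1)^0·1018.2338/(72)·0.5782^5·0.8159^3 = +0.496313
  k=4: (−1)^1·1018.2338/(48)·0.5782^3·0.8159^5 = -1.482534
  k=5: (−1)^2·1018.2338/(240)·0.5782^1·0.8159^7 = +0.590462
d^4_{-1,2}(1.9086) = +0.496313 -1.482534 +0.590462 = -0.395758
Attach z-rotation phases: D = e^{-i(-1)(3.3246)}·(-0.395758)·e^{-i(2)(1.8706)} = -0.361909+0.160145i

Wigner D-matrix element, Re=-0.3619 Im=0.1601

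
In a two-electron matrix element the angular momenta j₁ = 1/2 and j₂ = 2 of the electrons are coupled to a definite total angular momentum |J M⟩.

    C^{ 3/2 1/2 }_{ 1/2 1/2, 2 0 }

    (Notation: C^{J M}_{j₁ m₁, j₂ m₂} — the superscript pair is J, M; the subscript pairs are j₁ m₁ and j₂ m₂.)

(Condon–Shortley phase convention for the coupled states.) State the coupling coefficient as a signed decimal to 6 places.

+√(2/5) = +0.632456

√[4·1!0!3!/5! · 1!0!2!2!2!1!] = √(8/5)
  +(−1)^0/∏(0,1,0,2,0,1)! = 1/2  (running 1/2)
⟨..|..⟩ = √(8/5)·(1/2) = +0.632456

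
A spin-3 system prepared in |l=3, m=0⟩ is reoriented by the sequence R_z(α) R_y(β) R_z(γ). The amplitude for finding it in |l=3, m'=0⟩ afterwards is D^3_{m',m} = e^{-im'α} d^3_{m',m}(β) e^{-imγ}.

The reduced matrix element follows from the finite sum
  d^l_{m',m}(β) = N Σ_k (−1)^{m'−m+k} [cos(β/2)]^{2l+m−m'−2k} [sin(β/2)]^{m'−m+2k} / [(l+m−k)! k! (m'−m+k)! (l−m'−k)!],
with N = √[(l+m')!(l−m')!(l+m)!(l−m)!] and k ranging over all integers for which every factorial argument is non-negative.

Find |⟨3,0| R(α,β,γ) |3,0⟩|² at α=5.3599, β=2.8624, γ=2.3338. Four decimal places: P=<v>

P=0.6065

First d^3_{0,0}(β=2.8624), then the phase factors e^{-i(0)α} and e^{-i(0)γ}:
Half-angle: c=0.139143, s=0.990272. N=√(6·6·6·6)=36.000000
Admissible k: 0..3 (factorial args all ≥0)
  k=0: (−1)^0·36.0000/(36)·0.1391^6·0.9903^0 = +0.000007
  k=1: (−1)^1·36.0000/(4)·0.1391^4·0.9903^2 = -0.003308
  k=2: (−1)^2·36.0000/(4)·0.1391^2·0.9903^4 = +0.167566
  k=3: (−1)^3·36.0000/(36)·0.1391^0·0.9903^6 = -0.943035
d^3_{0,0}(2.8624) = +0.000007 -0.003308 +0.167566 -0.943035 = -0.778770
|D^3_{0,0}|² = |d^3_{0,0}(β)|² = (-0.778770)² = 0.606482 (the z-rotation phases have unit modulus)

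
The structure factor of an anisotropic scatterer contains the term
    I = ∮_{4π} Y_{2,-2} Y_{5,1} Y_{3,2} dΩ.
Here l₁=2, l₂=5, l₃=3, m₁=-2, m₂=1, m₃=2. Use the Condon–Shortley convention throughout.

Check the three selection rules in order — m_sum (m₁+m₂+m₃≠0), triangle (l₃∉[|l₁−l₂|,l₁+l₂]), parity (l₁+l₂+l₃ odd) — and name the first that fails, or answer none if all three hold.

m_sum

m₁+m₂+m₃ = -2 + 1 + 2 = 1  ✗
triangle: |2−5|=3 ≤ l₃=3 ≤ 2+5=7
parity: l₁+l₂+l₃ = 10 is even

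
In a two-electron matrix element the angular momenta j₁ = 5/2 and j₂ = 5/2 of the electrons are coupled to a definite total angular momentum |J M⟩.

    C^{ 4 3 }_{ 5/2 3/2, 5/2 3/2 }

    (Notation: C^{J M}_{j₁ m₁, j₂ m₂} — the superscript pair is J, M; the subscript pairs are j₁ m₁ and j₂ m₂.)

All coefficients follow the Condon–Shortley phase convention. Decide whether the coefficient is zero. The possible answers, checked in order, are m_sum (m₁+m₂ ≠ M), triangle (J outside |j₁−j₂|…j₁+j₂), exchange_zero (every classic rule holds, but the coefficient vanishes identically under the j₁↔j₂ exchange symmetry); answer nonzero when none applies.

exchange_zero

m-sum: m₁+m₂ = 3/2+3/2 = 3, M = 3  ✓
triangle: |j₁−j₂| = 0 ≤ J = 4 ≤ j₁+j₂ = 5  ✓
exchange: j₁=j₂ and m₁=m₂, and (−1)^(j₁+j₂−J) = (−1)^1 = −1 forces ⟨j₁m₁;j₂m₂|JM⟩ = −⟨j₂m₂;j₁m₁|JM⟩ = −⟨j₁m₁;j₂m₂|JM⟩ ⇒ the coefficient vanishes identically
Racah sum check: Σ_k collapses to 0 ⇒ CG = 0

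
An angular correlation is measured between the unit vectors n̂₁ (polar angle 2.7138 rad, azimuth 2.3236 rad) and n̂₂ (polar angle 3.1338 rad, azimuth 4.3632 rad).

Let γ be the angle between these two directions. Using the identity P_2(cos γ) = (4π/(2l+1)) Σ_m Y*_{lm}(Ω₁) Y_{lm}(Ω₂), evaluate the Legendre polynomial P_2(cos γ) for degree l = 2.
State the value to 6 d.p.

0.737773

Expand P_2 via completeness: Σ_{m} conj(Y_{2,m}) at Ω₁ times Y_{2,m} at Ω₂ —
  m=-2: Y*=(-0.004331, -0.066341)  Y=(-0.000018, -0.000015)  product (-0.000001, 0.000001)
  m=-1: Y*=(0.199377, -0.212817)  Y=(0.002060, -0.005657)  product (-0.000793, -0.001566)
  m=+0: Y*=(0.467935, -0.000000)  Y=(0.630726, 0.000000)  product (0.295139, 0.000000)
  m=+1: Y*=(-0.199377, -0.212817)  Y=(-0.002060, -0.005657)  product (-0.000793, 0.001566)
  m=+2: Y*=(-0.004331, 0.066341)  Y=(-0.000018, 0.000015)  product (-0.000001, -0.000001)
Total Σ_m = (0.293551, 0.000000). Multiply by 2.513274: (0.737773, 0.000000). P_2(cos γ) = 0.737773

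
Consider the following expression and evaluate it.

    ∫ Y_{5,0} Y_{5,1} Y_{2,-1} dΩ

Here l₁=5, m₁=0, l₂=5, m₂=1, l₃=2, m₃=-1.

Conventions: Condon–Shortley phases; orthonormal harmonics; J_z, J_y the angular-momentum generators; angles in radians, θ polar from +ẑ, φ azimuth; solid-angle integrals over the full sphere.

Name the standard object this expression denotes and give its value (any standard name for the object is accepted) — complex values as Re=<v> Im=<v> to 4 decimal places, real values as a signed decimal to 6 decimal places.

This is a Gaunt coefficient — the integral of a triple product of spherical harmonics over the sphere.
m-sum 0 ✓  L=12 even ✓  0≤2≤10 ✓
Π(2lᵢ+1) = 11×11×5 = 605
triangle coeff Δ(5,5,2) = 1/38610
Σ_t [3,5]: t=3:−1/2880 t=4:+1/576 t=5:−1/2880 = 1/960
(3j)²=10/429 [(5 5 2; 0 0 0)], sign=+1
Σ_t [4,5]: t=4:+1/1152 t=5:−1/1440 = 1/5760
(3j)²=1/858 [(5 5 2; 0 1 -1)], sign=-1
⇒ 4πI² = 25/1521
I = (-1)√(25/1521/(4π)) = -0.03616600

Gaunt coefficient, -0.036166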